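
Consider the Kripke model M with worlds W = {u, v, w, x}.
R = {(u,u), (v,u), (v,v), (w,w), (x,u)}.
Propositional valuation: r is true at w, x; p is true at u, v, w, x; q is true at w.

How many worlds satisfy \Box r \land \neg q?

0

Let φ = \Box r \land \neg q. Evaluate φ at each world:
  u (successors {u}): φ is false.
  v (successors {u, v}): φ is false.
  w (successors {w}): φ is false.
  x (successors {u}): φ is false.
For instance, at v:
  At v: \Box r is false, \neg q is true, so \Box r \land \neg q is false.
    At v: \Box r requires r at every successor {u, v}.
      r fails at u, so \Box r is false at v.
Satisfying worlds: none.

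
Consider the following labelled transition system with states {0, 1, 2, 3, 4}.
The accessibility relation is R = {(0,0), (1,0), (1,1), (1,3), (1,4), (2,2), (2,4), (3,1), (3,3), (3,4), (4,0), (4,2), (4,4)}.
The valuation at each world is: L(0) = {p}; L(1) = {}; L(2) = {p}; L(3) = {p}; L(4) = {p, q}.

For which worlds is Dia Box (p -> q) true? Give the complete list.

Let φ = Dia Box (p -> q). Evaluate φ at each world:
  0 (successors {0}): φ is false.
  1 (successors {0, 1, 3, 4}): φ is false.
  2 (successors {2, 4}): φ is false.
  3 (successors {1, 3, 4}): φ is false.
  4 (successors {0, 2, 4}): φ is false.
For instance, at 0:
  At 0: Dia Box (p -> q) requires Box (p -> q) at some successor in {0}.
    At 0: Box (p -> q) is false.
  So Dia Box (p -> q) is false at 0.
Satisfying worlds: none.

none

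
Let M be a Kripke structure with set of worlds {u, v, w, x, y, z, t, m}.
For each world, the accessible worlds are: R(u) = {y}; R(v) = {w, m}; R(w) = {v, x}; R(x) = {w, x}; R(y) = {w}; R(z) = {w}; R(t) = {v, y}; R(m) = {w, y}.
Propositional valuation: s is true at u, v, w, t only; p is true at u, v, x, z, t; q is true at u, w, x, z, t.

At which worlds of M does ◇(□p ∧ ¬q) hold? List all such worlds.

Let φ = ◇(□p ∧ ¬q). Evaluate φ at each world:
  u (successors {y}): φ is false.
  v (successors {w, m}): φ is false.
  w (successors {v, x}): φ is false.
  x (successors {w, x}): φ is false.
  y (successors {w}): φ is false.
  z (successors {w}): φ is false.
  t (successors {v, y}): φ is false.
  m (successors {w, y}): φ is false.
For instance, at z:
  At z: ◇(□p ∧ ¬q) requires □p ∧ ¬q at some successor in {w}.
    At w: □p ∧ ¬q is false.
  So ◇(□p ∧ ¬q) is false at z.
Satisfying worlds: none.

none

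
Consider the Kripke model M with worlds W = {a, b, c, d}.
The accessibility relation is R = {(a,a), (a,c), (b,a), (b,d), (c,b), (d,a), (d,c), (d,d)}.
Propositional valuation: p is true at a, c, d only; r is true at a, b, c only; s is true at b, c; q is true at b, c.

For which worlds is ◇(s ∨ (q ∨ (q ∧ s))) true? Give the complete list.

a, c, d

Let φ = ◇(s ∨ (q ∨ (q ∧ s))). Evaluate φ at each world:
  a (successors {a, c}): φ is true.
  b (successors {a, d}): φ is false.
  c (successors {b}): φ is true.
  d (successors {a, c, d}): φ is true.
For instance, at b:
  At b: ◇(s ∨ (q ∨ (q ∧ s))) requires s ∨ (q ∨ (q ∧ s)) at some successor in {a, d}.
    At a: s ∨ (q ∨ (q ∧ s)) is false.
    At d: s ∨ (q ∨ (q ∧ s)) is false.
  So ◇(s ∨ (q ∨ (q ∧ s))) is false at b.
Satisfying worlds: {a, c, d}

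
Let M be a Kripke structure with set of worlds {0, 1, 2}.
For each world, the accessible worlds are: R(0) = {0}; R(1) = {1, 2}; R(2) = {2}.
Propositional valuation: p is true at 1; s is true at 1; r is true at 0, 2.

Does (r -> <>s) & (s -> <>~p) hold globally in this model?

No

Recall that <>ψ holds at a world iff ψ holds at some accessible world.
Let φ = (r -> <>s) & (s -> <>~p). Evaluate φ at each world:
  0 (successors {0}): φ is false.
  1 (successors {1, 2}): φ is true.
  2 (successors {2}): φ is false.
Detail at 0 (counterexample):
  At 0: r -> <>s is false, s -> <>~p is true, so (r -> <>s) & (s -> <>~p) is false.
    At 0: r is true, <>s is false, so r -> <>s is false.
      At 0: <>s requires s at some successor in {0}.
        At 0: s is false.
      So <>s is false at 0.
    At 0: s is false, <>~p is true, so s -> <>~p is true.
      At 0: <>~p requires ~p at some successor in {0}.
        ~p holds at 0, so <>~p is true at 0.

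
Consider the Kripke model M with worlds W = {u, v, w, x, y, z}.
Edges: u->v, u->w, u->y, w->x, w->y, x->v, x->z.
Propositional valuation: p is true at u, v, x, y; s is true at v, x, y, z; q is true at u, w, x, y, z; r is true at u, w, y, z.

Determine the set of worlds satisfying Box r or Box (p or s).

v, w, x, y, z

Recall that Box ψ holds at a world iff ψ holds at every accessible world, and Dia ψ holds iff ψ holds at some accessible world.
Let φ = Box r or Box (p or s). Evaluate φ at each world:
  u (successors {v, w, y}): φ is false.
  v (successors ∅): φ is true.
  w (successors {x, y}): φ is true.
  x (successors {v, z}): φ is true.
  y (successors ∅): φ is true.
  z (successors ∅): φ is true.
For instance, at x:
  At x: Box r is false, Box (p or s) is true, so Box r or Box (p or s) is true.
    At x: Box r requires r at every successor {v, z}.
      r fails at v, so Box r is false at x.
    At x: Box (p or s) requires p or s at every successor {v, z}.
      At v: p or s is true.
      At z: p or s is true.
    So Box (p or s) is true at x.
Satisfying worlds: {v, w, x, y, z}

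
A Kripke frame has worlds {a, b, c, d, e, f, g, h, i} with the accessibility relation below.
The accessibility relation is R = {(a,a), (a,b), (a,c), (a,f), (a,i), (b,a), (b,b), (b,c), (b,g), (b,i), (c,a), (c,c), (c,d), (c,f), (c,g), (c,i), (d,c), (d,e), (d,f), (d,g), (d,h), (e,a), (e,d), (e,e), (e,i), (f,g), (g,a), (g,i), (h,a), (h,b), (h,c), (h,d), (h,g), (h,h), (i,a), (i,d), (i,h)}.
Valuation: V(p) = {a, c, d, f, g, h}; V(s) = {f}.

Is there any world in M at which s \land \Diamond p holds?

Let φ = s \land \Diamond p. Evaluate φ at each world:
  a (successors {a, b, c, f, i}): φ is false.
  b (successors {a, b, c, g, i}): φ is false.
  c (successors {a, c, d, f, g, i}): φ is false.
  d (successors {c, e, f, g, h}): φ is false.
  e (successors {a, d, e, i}): φ is false.
  f (successors {g}): φ is true.
  g (successors {a, i}): φ is false.
  h (successors {a, b, c, d, g, h}): φ is false.
  i (successors {a, d, h}): φ is false.
Detail at f (witness):
  At f: s is true, \Diamond p is true, so s \land \Diamond p is true.
    At f: \Diamond p requires p at some successor in {g}.
      p holds at g, so \Diamond p is true at f.

Yes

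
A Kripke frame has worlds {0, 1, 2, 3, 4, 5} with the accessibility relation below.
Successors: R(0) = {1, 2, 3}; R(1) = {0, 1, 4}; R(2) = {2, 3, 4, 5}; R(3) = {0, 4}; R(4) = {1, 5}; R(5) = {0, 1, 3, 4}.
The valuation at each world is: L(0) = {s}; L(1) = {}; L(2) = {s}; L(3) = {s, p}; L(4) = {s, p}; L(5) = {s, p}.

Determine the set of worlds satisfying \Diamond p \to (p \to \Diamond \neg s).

0, 1, 2, 4, 5

Let φ = \Diamond p \to (p \to \Diamond \neg s). Evaluate φ at each world:
  0 (successors {1, 2, 3}): φ is true.
  1 (successors {0, 1, 4}): φ is true.
  2 (successors {2, 3, 4, 5}): φ is true.
  3 (successors {0, 4}): φ is false.
  4 (successors {1, 5}): φ is true.
  5 (successors {0, 1, 3, 4}): φ is true.
For instance, at 4:
  At 4: \Diamond p is true, p \to \Diamond \neg s is true, so \Diamond p \to (p \to \Diamond \neg s) is true.
    At 4: \Diamond p requires p at some successor in {1, 5}.
      p holds at 5, so \Diamond p is true at 4.
    At 4: p is true, \Diamond \neg s is true, so p \to \Diamond \neg s is true.
      At 4: \Diamond \neg s requires \neg s at some successor in {1, 5}.
        \neg s holds at 1, so \Diamond \neg s is true at 4.
Satisfying worlds: {0, 1, 2, 4, 5}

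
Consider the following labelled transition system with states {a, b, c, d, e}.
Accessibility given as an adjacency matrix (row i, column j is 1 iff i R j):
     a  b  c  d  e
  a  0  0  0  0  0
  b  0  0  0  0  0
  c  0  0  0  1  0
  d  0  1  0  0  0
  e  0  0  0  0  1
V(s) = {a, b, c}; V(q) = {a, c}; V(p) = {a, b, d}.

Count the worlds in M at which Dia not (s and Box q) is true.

Let φ = Dia not (s and Box q). Evaluate φ at each world:
  a (successors ∅): φ is false.
  b (successors ∅): φ is false.
  c (successors {d}): φ is true.
  d (successors {b}): φ is false.
  e (successors {e}): φ is true.
For instance, at e:
  At e: Dia not (s and Box q) requires not (s and Box q) at some successor in {e}.
    not (s and Box q) holds at e, so Dia not (s and Box q) is true at e.
      At e: s and Box q is false, so not (s and Box q) is true.
Satisfying worlds: {c, e}

2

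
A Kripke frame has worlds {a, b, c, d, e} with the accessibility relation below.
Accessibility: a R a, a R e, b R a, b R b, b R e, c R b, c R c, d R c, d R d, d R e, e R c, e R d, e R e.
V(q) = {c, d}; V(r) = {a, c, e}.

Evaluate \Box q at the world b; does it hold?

Recall that \Box ψ holds at a world iff ψ holds at every accessible world, and \Diamond ψ holds iff ψ holds at some accessible world.
At b: \Box q requires q at every successor {a, b, e}.
  q fails at a, so \Box q is false at b.

No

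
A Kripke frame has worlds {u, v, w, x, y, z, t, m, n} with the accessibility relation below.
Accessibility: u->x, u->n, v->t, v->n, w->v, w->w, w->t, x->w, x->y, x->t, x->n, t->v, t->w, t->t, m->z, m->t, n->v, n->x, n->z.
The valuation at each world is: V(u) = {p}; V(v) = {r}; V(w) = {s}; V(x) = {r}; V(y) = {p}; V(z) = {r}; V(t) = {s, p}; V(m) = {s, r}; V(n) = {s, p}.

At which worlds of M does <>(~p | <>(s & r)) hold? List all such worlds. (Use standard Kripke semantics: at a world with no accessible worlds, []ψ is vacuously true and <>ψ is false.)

Recall that <>ψ holds at a world iff ψ holds at some accessible world.
Let φ = <>(~p | <>(s & r)). Evaluate φ at each world:
  u (successors {x, n}): φ is true.
  v (successors {t, n}): φ is false.
  w (successors {v, w, t}): φ is true.
  x (successors {w, y, t, n}): φ is true.
  y (successors ∅): φ is false.
  z (successors ∅): φ is false.
  t (successors {v, w, t}): φ is true.
  m (successors {z, t}): φ is true.
  n (successors {v, x, z}): φ is true.
For instance, at n:
  At n: <>(~p | <>(s & r)) requires ~p | <>(s & r) at some successor in {v, x, z}.
    ~p | <>(s & r) holds at v, so <>(~p | <>(s & r)) is true at n.
      At v: ~p is true, <>(s & r) is false, so ~p | <>(s & r) is true.
Satisfying worlds: {u, w, x, t, m, n}

u, w, x, t, m, n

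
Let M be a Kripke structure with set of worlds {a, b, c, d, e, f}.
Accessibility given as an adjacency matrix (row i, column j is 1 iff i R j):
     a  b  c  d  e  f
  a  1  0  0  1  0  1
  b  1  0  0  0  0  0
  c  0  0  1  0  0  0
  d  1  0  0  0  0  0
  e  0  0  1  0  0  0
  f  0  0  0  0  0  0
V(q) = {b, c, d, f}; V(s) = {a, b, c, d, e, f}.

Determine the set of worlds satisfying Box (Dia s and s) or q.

Let φ = Box (Dia s and s) or q. Evaluate φ at each world:
  a (successors {a, d, f}): φ is false.
  b (successors {a}): φ is true.
  c (successors {c}): φ is true.
  d (successors {a}): φ is true.
  e (successors {c}): φ is true.
  f (successors ∅): φ is true.
For instance, at d:
  At d: Box (Dia s and s) is true, q is true, so Box (Dia s and s) or q is true.
    At d: Box (Dia s and s) requires Dia s and s at every successor {a}.
      At a: Dia s and s is true.
    So Box (Dia s and s) is true at d.
Satisfying worlds: {b, c, d, e, f}

b, c, d, e, f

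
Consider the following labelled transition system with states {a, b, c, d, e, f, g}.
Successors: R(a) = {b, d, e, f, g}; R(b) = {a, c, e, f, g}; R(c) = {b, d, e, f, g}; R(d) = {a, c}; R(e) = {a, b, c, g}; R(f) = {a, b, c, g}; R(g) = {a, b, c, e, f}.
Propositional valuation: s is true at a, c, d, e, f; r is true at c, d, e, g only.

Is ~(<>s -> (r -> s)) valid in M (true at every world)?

Let φ = ~(<>s -> (r -> s)). Evaluate φ at each world:
  a (successors {b, d, e, f, g}): φ is false.
  b (successors {a, c, e, f, g}): φ is false.
  c (successors {b, d, e, f, g}): φ is false.
  d (successors {a, c}): φ is false.
  e (successors {a, b, c, g}): φ is false.
  f (successors {a, b, c, g}): φ is false.
  g (successors {a, b, c, e, f}): φ is true.
Detail at a (counterexample):
  At a: <>s -> (r -> s) is true, so ~(<>s -> (r -> s)) is false.
    At a: <>s is true, r -> s is true, so <>s -> (r -> s) is true.
      At a: <>s requires s at some successor in {b, d, e, f, g}.
        s holds at d, so <>s is true at a.

No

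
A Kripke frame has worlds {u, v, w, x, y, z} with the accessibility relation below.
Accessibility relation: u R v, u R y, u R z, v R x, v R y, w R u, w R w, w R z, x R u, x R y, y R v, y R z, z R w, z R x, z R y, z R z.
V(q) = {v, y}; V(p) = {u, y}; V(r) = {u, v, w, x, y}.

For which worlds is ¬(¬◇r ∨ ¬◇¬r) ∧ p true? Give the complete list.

Let φ = ¬(¬◇r ∨ ¬◇¬r) ∧ p. Evaluate φ at each world:
  u (successors {v, y, z}): φ is true.
  v (successors {x, y}): φ is false.
  w (successors {u, w, z}): φ is false.
  x (successors {u, y}): φ is false.
  y (successors {v, z}): φ is true.
  z (successors {w, x, y, z}): φ is false.
For instance, at y:
  At y: ¬(¬◇r ∨ ¬◇¬r) is true, p is true, so ¬(¬◇r ∨ ¬◇¬r) ∧ p is true.
    At y: ¬◇r ∨ ¬◇¬r is false, so ¬(¬◇r ∨ ¬◇¬r) is true.
      At y: ¬◇r is false, ¬◇¬r is false, so ¬◇r ∨ ¬◇¬r is false.
Satisfying worlds: {u, y}

u, y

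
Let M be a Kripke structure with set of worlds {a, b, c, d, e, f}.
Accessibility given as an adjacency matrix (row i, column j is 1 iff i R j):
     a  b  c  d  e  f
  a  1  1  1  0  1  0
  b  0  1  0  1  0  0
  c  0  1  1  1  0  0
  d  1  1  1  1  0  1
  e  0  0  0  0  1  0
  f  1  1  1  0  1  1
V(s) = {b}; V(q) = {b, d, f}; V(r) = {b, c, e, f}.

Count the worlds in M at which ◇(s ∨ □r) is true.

Let φ = ◇(s ∨ □r). Evaluate φ at each world:
  a (successors {a, b, c, e}): φ is true.
  b (successors {b, d}): φ is true.
  c (successors {b, c, d}): φ is true.
  d (successors {a, b, c, d, f}): φ is true.
  e (successors {e}): φ is true.
  f (successors {a, b, c, e, f}): φ is true.
For instance, at f:
  At f: ◇(s ∨ □r) requires s ∨ □r at some successor in {a, b, c, e, f}.
    s ∨ □r holds at b, so ◇(s ∨ □r) is true at f.
      At b: s is true, □r is false, so s ∨ □r is true.
Satisfying worlds: {a, b, c, d, e, f}

6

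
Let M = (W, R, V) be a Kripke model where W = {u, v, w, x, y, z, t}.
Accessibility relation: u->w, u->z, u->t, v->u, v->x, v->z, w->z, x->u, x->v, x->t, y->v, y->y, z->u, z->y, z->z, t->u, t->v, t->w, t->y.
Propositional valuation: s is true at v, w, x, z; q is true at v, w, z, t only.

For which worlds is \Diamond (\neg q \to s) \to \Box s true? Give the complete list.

Let φ = \Diamond (\neg q \to s) \to \Box s. Evaluate φ at each world:
  u (successors {w, z, t}): φ is false.
  v (successors {u, x, z}): φ is false.
  w (successors {z}): φ is true.
  x (successors {u, v, t}): φ is false.
  y (successors {v, y}): φ is false.
  z (successors {u, y, z}): φ is false.
  t (successors {u, v, w, y}): φ is false.
For instance, at t:
  At t: \Diamond (\neg q \to s) is true, \Box s is false, so \Diamond (\neg q \to s) \to \Box s is false.
    At t: \Diamond (\neg q \to s) requires \neg q \to s at some successor in {u, v, w, y}.
      \neg q \to s holds at v, so \Diamond (\neg q \to s) is true at t.
    At t: \Box s requires s at every successor {u, v, w, y}.
      s fails at u, so \Box s is false at t.
Satisfying worlds: {w}

w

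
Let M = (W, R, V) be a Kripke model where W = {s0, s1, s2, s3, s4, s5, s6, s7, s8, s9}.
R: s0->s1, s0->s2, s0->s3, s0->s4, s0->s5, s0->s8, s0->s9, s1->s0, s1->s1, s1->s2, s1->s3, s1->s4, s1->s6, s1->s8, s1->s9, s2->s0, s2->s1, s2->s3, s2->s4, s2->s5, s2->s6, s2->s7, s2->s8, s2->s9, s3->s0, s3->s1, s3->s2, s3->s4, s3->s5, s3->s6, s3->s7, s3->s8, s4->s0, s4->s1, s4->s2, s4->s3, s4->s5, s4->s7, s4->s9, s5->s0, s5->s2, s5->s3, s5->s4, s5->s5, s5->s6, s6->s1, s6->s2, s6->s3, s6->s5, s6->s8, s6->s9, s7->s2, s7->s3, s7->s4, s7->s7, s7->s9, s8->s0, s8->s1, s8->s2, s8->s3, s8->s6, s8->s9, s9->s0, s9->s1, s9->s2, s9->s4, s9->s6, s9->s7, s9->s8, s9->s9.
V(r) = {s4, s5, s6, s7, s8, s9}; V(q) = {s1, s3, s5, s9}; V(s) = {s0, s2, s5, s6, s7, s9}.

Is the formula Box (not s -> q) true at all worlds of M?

No

Let φ = Box (not s -> q). Evaluate φ at each world:
  s0 (successors {s1, s2, s3, s4, s5, s8, s9}): φ is false.
  s1 (successors {s0, s1, s2, s3, s4, s6, s8, s9}): φ is false.
  s2 (successors {s0, s1, s3, s4, s5, s6, s7, s8, s9}): φ is false.
  s3 (successors {s0, s1, s2, s4, s5, s6, s7, s8}): φ is false.
  s4 (successors {s0, s1, s2, s3, s5, s7, s9}): φ is true.
  s5 (successors {s0, s2, s3, s4, s5, s6}): φ is false.
  s6 (successors {s1, s2, s3, s5, s8, s9}): φ is false.
  s7 (successors {s2, s3, s4, s7, s9}): φ is false.
  s8 (successors {s0, s1, s2, s3, s6, s9}): φ is true.
  s9 (successors {s0, s1, s2, s4, s6, s7, s8, s9}): φ is false.
Detail at s0 (counterexample):
  At s0: Box (not s -> q) requires not s -> q at every successor {s1, s2, s3, s4, s5, s8, s9}.
    not s -> q fails at s4, so Box (not s -> q) is false at s0.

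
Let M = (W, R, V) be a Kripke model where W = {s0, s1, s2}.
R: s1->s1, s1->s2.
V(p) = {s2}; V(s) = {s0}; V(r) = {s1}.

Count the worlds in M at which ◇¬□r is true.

Let φ = ◇¬□r. Evaluate φ at each world:
  s0 (successors ∅): φ is false.
  s1 (successors {s1, s2}): φ is true.
  s2 (successors ∅): φ is false.
For instance, at s1:
  At s1: ◇¬□r requires ¬□r at some successor in {s1, s2}.
    ¬□r holds at s1, so ◇¬□r is true at s1.
      At s1: □r is false, so ¬□r is true.
Satisfying worlds: {s1}

1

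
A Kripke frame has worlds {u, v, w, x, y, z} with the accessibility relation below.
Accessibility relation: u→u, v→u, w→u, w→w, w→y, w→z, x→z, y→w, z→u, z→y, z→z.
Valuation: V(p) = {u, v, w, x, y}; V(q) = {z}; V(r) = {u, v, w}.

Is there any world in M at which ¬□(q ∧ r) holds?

Yes

Recall that □ψ holds at a world iff ψ holds at every accessible world, and ◇ψ holds iff ψ holds at some accessible world.
Let φ = ¬□(q ∧ r). Evaluate φ at each world:
  u (successors {u}): φ is true.
  v (successors {u}): φ is true.
  w (successors {u, w, y, z}): φ is true.
  x (successors {z}): φ is true.
  y (successors {w}): φ is true.
  z (successors {u, y, z}): φ is true.
Detail at u (witness):
  At u: □(q ∧ r) is false, so ¬□(q ∧ r) is true.
    At u: □(q ∧ r) requires q ∧ r at every successor {u}.
      q ∧ r fails at u, so □(q ∧ r) is false at u.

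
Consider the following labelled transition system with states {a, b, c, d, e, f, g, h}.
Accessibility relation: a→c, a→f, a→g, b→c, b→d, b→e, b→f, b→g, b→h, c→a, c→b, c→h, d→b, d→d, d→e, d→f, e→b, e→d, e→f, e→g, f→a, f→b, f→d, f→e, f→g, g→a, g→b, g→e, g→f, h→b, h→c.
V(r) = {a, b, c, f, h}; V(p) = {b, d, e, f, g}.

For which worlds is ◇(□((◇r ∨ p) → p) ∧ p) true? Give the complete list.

Recall that □ψ holds at a world iff ψ holds at every accessible world, and ◇ψ holds iff ψ holds at some accessible world.
Let φ = ◇(□((◇r ∨ p) → p) ∧ p). Evaluate φ at each world:
  a (successors {c, f, g}): φ is false.
  b (successors {c, d, e, f, g, h}): φ is true.
  c (successors {a, b, h}): φ is false.
  d (successors {b, d, e, f}): φ is true.
  e (successors {b, d, f, g}): φ is true.
  f (successors {a, b, d, e, g}): φ is true.
  g (successors {a, b, e, f}): φ is true.
  h (successors {b, c}): φ is false.
For instance, at e:
  At e: ◇(□((◇r ∨ p) → p) ∧ p) requires □((◇r ∨ p) → p) ∧ p at some successor in {b, d, f, g}.
    □((◇r ∨ p) → p) ∧ p holds at d, so ◇(□((◇r ∨ p) → p) ∧ p) is true at e.
      At d: □((◇r ∨ p) → p) is true, p is true, so □((◇r ∨ p) → p) ∧ p is true.
Satisfying worlds: {b, d, e, f, g}

b, d, e, f, g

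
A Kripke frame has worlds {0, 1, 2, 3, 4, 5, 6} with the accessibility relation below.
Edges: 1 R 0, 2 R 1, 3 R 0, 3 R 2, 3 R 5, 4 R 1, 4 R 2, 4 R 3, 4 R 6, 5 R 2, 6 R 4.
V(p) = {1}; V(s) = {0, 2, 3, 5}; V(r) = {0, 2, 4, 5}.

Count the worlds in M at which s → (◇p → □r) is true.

6

Recall that □ψ holds at a world iff ψ holds at every accessible world, and ◇ψ holds iff ψ holds at some accessible world.
Let φ = s → (◇p → □r). Evaluate φ at each world:
  0 (successors ∅): φ is true.
  1 (successors {0}): φ is true.
  2 (successors {1}): φ is false.
  3 (successors {0, 2, 5}): φ is true.
  4 (successors {1, 2, 3, 6}): φ is true.
  5 (successors {2}): φ is true.
  6 (successors {4}): φ is true.
For instance, at 2:
  At 2: s is true, ◇p → □r is false, so s → (◇p → □r) is false.
    At 2: ◇p is true, □r is false, so ◇p → □r is false.
      At 2: ◇p requires p at some successor in {1}.
        p holds at 1, so ◇p is true at 2.
      At 2: □r requires r at every successor {1}.
        r fails at 1, so □r is false at 2.
Satisfying worlds: {0, 1, 3, 4, 5, 6}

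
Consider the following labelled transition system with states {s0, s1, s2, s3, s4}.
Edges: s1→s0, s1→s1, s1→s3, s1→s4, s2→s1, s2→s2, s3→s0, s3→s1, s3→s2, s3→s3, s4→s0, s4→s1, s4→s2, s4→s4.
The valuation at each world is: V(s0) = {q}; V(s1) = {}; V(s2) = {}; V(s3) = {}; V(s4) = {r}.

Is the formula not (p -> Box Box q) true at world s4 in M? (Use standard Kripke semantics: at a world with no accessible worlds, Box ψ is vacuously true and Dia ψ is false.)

No

At s4: p -> Box Box q is true, so not (p -> Box Box q) is false.
  At s4: p is false, Box Box q is false, so p -> Box Box q is true.
    At s4: Box Box q requires Box q at every successor {s0, s1, s2, s4}.
      Box q fails at s1, so Box Box q is false at s4.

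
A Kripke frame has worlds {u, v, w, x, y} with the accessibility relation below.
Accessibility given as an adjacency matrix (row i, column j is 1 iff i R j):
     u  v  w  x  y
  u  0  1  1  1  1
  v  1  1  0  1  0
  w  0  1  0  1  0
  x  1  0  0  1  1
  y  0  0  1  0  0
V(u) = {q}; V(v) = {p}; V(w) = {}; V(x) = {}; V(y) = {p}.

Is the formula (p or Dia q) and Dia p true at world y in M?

No

At y: p or Dia q is true, Dia p is false, so (p or Dia q) and Dia p is false.
  At y: p is true, Dia q is false, so p or Dia q is true.
    At y: Dia q requires q at some successor in {w}.
      At w: q is false.
    So Dia q is false at y.
  At y: Dia p requires p at some successor in {w}.
    At w: p is false.
  So Dia p is false at y.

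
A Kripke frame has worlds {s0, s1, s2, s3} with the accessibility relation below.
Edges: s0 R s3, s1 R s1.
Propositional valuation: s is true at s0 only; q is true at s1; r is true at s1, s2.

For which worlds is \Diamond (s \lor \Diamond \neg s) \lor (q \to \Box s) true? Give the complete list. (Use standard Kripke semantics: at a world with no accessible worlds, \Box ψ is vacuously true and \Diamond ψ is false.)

Let φ = \Diamond (s \lor \Diamond \neg s) \lor (q \to \Box s). Evaluate φ at each world:
  s0 (successors {s3}): φ is true.
  s1 (successors {s1}): φ is true.
  s2 (successors ∅): φ is true.
  s3 (successors ∅): φ is true.
For instance, at s1:
  At s1: \Diamond (s \lor \Diamond \neg s) is true, q \to \Box s is false, so \Diamond (s \lor \Diamond \neg s) \lor (q \to \Box s) is true.
    At s1: \Diamond (s \lor \Diamond \neg s) requires s \lor \Diamond \neg s at some successor in {s1}.
      s \lor \Diamond \neg s holds at s1, so \Diamond (s \lor \Diamond \neg s) is true at s1.
    At s1: q is true, \Box s is false, so q \to \Box s is false.
      At s1: \Box s requires s at every successor {s1}.
        s fails at s1, so \Box s is false at s1.
Satisfying worlds: {s0, s1, s2, s3}

s0, s1, s2, s3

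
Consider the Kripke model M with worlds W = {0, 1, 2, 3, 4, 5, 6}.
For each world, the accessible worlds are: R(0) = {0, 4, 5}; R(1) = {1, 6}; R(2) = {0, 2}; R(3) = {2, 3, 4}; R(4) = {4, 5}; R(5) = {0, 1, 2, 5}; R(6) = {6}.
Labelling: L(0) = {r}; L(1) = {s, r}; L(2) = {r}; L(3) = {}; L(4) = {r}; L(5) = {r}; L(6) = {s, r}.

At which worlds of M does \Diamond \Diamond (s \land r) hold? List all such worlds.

Let φ = \Diamond \Diamond (s \land r). Evaluate φ at each world:
  0 (successors {0, 4, 5}): φ is true.
  1 (successors {1, 6}): φ is true.
  2 (successors {0, 2}): φ is false.
  3 (successors {2, 3, 4}): φ is false.
  4 (successors {4, 5}): φ is true.
  5 (successors {0, 1, 2, 5}): φ is true.
  6 (successors {6}): φ is true.
For instance, at 0:
  At 0: \Diamond \Diamond (s \land r) requires \Diamond (s \land r) at some successor in {0, 4, 5}.
    \Diamond (s \land r) holds at 5, so \Diamond \Diamond (s \land r) is true at 0.
      At 5: \Diamond (s \land r) requires s \land r at some successor in {0, 1, 2, 5}.
        s \land r holds at 1, so \Diamond (s \land r) is true at 5.
Satisfying worlds: {0, 1, 4, 5, 6}

0, 1, 4, 5, 6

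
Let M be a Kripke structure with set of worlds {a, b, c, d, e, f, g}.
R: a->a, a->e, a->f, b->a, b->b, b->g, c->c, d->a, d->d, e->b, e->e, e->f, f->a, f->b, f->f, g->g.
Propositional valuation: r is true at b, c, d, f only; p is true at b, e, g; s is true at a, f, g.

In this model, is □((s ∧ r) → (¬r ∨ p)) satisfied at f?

No

At f: □((s ∧ r) → (¬r ∨ p)) requires (s ∧ r) → (¬r ∨ p) at every successor {a, b, f}.
  (s ∧ r) → (¬r ∨ p) fails at f, so □((s ∧ r) → (¬r ∨ p)) is false at f.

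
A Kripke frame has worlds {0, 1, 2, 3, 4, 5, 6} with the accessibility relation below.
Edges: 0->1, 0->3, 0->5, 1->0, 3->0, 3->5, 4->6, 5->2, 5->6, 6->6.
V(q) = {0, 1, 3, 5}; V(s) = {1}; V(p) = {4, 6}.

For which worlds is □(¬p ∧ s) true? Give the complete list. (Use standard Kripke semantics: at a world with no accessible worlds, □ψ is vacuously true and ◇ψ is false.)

2

Let φ = □(¬p ∧ s). Evaluate φ at each world:
  0 (successors {1, 3, 5}): φ is false.
  1 (successors {0}): φ is false.
  2 (successors ∅): φ is true.
  3 (successors {0, 5}): φ is false.
  4 (successors {6}): φ is false.
  5 (successors {2, 6}): φ is false.
  6 (successors {6}): φ is false.
For instance, at 3:
  At 3: □(¬p ∧ s) requires ¬p ∧ s at every successor {0, 5}.
    ¬p ∧ s fails at 0, so □(¬p ∧ s) is false at 3.
Satisfying worlds: {2}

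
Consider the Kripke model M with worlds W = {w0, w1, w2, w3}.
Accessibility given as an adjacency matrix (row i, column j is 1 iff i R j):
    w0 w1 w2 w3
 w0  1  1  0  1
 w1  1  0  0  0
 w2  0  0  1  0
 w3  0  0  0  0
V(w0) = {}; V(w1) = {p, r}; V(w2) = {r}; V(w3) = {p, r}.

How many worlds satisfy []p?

1

Let φ = []p. Evaluate φ at each world:
  w0 (successors {w0, w1, w3}): φ is false.
  w1 (successors {w0}): φ is false.
  w2 (successors {w2}): φ is false.
  w3 (successors ∅): φ is true.
For instance, at w0:
  At w0: []p requires p at every successor {w0, w1, w3}.
    p fails at w0, so []p is false at w0.
Satisfying worlds: {w3}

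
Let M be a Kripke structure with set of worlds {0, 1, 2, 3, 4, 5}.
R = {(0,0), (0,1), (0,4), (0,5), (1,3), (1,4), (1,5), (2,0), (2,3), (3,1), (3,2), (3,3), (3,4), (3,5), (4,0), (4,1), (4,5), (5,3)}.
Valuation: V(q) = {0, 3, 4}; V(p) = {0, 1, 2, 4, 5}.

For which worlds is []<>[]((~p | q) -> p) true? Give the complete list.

Let φ = []<>[]((~p | q) -> p). Evaluate φ at each world:
  0 (successors {0, 1, 4, 5}): φ is false.
  1 (successors {3, 4, 5}): φ is false.
  2 (successors {0, 3}): φ is true.
  3 (successors {1, 2, 3, 4, 5}): φ is false.
  4 (successors {0, 1, 5}): φ is false.
  5 (successors {3}): φ is true.
For instance, at 2:
  At 2: []<>[]((~p | q) -> p) requires <>[]((~p | q) -> p) at every successor {0, 3}.
      At 0: <>[]((~p | q) -> p) requires []((~p | q) -> p) at some successor in {0, 1, 4, 5}.
        []((~p | q) -> p) holds at 0, so <>[]((~p | q) -> p) is true at 0.
      At 3: <>[]((~p | q) -> p) requires []((~p | q) -> p) at some successor in {1, 2, 3, 4, 5}.
        []((~p | q) -> p) holds at 4, so <>[]((~p | q) -> p) is true at 3.
  So []<>[]((~p | q) -> p) is true at 2.
Satisfying worlds: {2, 5}

2, 5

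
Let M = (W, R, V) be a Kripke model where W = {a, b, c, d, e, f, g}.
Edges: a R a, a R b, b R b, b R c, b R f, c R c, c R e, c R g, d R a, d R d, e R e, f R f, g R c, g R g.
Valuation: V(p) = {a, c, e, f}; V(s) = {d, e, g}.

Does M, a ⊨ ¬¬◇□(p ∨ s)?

At a: ¬◇□(p ∨ s) is true, so ¬¬◇□(p ∨ s) is false.
  At a: ◇□(p ∨ s) is false, so ¬◇□(p ∨ s) is true.
    At a: ◇□(p ∨ s) requires □(p ∨ s) at some successor in {a, b}.
      At a: □(p ∨ s) is false.
      At b: □(p ∨ s) is false.
    So ◇□(p ∨ s) is false at a.

No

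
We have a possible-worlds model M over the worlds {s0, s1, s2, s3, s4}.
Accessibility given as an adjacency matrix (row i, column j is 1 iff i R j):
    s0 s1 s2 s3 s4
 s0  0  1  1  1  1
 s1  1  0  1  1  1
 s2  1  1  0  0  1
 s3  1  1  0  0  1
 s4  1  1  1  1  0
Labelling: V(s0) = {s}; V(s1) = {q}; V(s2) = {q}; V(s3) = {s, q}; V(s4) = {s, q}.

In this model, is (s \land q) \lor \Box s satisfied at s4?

Yes

At s4: s \land q is true, \Box s is false, so (s \land q) \lor \Box s is true.
  At s4: \Box s requires s at every successor {s0, s1, s2, s3}.
    s fails at s1, so \Box s is false at s4.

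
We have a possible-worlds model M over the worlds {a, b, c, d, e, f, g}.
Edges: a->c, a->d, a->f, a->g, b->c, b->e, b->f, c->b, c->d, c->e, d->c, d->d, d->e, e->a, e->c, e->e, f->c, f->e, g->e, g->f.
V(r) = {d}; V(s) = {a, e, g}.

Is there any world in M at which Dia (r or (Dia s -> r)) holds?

Let φ = Dia (r or (Dia s -> r)). Evaluate φ at each world:
  a (successors {c, d, f, g}): φ is true.
  b (successors {c, e, f}): φ is false.
  c (successors {b, d, e}): φ is true.
  d (successors {c, d, e}): φ is true.
  e (successors {a, c, e}): φ is false.
  f (successors {c, e}): φ is false.
  g (successors {e, f}): φ is false.
Detail at a (witness):
  At a: Dia (r or (Dia s -> r)) requires r or (Dia s -> r) at some successor in {c, d, f, g}.
    r or (Dia s -> r) holds at d, so Dia (r or (Dia s -> r)) is true at a.
      At d: r is true, Dia s -> r is true, so r or (Dia s -> r) is true.

Yes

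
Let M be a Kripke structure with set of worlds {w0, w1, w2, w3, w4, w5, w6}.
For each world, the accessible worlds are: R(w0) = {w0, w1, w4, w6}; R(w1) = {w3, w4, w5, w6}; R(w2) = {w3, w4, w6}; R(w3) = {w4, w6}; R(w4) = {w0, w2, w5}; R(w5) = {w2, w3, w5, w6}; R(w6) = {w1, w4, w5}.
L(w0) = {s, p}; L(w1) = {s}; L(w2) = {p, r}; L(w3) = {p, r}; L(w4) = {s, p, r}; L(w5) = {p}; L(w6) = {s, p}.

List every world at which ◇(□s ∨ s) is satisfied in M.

w0, w1, w2, w3, w4, w5, w6

Recall that □ψ holds at a world iff ψ holds at every accessible world, and ◇ψ holds iff ψ holds at some accessible world.
Let φ = ◇(□s ∨ s). Evaluate φ at each world:
  w0 (successors {w0, w1, w4, w6}): φ is true.
  w1 (successors {w3, w4, w5, w6}): φ is true.
  w2 (successors {w3, w4, w6}): φ is true.
  w3 (successors {w4, w6}): φ is true.
  w4 (successors {w0, w2, w5}): φ is true.
  w5 (successors {w2, w3, w5, w6}): φ is true.
  w6 (successors {w1, w4, w5}): φ is true.
For instance, at w6:
  At w6: ◇(□s ∨ s) requires □s ∨ s at some successor in {w1, w4, w5}.
    □s ∨ s holds at w1, so ◇(□s ∨ s) is true at w6.
      At w1: □s is false, s is true, so □s ∨ s is true.
Satisfying worlds: {w0, w1, w2, w3, w4, w5, w6}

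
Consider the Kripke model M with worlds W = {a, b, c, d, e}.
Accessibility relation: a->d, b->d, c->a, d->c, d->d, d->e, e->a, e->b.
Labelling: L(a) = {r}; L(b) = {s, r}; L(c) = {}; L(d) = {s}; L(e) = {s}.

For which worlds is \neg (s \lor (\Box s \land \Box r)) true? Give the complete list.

Let φ = \neg (s \lor (\Box s \land \Box r)). Evaluate φ at each world:
  a (successors {d}): φ is true.
  b (successors {d}): φ is false.
  c (successors {a}): φ is true.
  d (successors {c, d, e}): φ is false.
  e (successors {a, b}): φ is false.
For instance, at e:
  At e: s \lor (\Box s \land \Box r) is true, so \neg (s \lor (\Box s \land \Box r)) is false.
    At e: s is true, \Box s \land \Box r is false, so s \lor (\Box s \land \Box r) is true.
      At e: \Box s is false, \Box r is true, so \Box s \land \Box r is false.
Satisfying worlds: {a, c}

a, c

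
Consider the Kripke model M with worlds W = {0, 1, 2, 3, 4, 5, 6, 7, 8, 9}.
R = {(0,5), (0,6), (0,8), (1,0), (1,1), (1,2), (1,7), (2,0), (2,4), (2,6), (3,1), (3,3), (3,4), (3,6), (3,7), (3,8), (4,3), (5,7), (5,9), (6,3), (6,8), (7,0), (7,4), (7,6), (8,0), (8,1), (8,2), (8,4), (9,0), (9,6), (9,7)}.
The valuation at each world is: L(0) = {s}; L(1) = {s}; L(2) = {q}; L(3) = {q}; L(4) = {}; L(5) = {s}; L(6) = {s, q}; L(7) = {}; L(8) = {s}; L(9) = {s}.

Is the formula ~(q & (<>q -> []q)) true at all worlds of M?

Yes

Let φ = ~(q & (<>q -> []q)). Evaluate φ at each world:
  0 (successors {5, 6, 8}): φ is true.
  1 (successors {0, 1, 2, 7}): φ is true.
  2 (successors {0, 4, 6}): φ is true.
  3 (successors {1, 3, 4, 6, 7, 8}): φ is true.
  4 (successors {3}): φ is true.
  5 (successors {7, 9}): φ is true.
  6 (successors {3, 8}): φ is true.
  7 (successors {0, 4, 6}): φ is true.
  8 (successors {0, 1, 2, 4}): φ is true.
  9 (successors {0, 6, 7}): φ is true.
For instance, at 3:
  At 3: q & (<>q -> []q) is false, so ~(q & (<>q -> []q)) is true.
    At 3: q is true, <>q -> []q is false, so q & (<>q -> []q) is false.
      At 3: <>q is true, []q is false, so <>q -> []q is false.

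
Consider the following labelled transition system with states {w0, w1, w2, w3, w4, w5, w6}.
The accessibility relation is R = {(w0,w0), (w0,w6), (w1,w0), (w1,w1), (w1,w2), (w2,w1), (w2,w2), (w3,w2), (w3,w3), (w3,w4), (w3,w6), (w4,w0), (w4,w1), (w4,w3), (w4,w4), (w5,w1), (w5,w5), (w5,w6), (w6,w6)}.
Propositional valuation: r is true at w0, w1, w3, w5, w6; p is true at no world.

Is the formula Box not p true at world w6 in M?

Yes

At w6: Box not p requires not p at every successor {w6}.
  At w6: not p is true.
So Box not p is true at w6.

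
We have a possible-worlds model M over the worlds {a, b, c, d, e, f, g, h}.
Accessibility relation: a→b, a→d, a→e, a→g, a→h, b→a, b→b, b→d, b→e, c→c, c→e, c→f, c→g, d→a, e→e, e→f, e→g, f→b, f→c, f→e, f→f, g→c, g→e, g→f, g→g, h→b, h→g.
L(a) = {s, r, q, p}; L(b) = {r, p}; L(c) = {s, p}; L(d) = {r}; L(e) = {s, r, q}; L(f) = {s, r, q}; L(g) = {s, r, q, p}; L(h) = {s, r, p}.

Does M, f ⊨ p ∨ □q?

No

At f: p is false, □q is false, so p ∨ □q is false.
  At f: □q requires q at every successor {b, c, e, f}.
    q fails at b, so □q is false at f.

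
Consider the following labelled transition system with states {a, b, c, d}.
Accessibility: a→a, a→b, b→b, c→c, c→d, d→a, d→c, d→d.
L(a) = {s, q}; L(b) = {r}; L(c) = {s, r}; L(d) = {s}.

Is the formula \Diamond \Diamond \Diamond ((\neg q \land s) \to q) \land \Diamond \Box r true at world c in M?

At c: \Diamond \Diamond \Diamond ((\neg q \land s) \to q) is true, \Diamond \Box r is false, so \Diamond \Diamond \Diamond ((\neg q \land s) \to q) \land \Diamond \Box r is false.
  At c: \Diamond \Diamond \Diamond ((\neg q \land s) \to q) requires \Diamond \Diamond ((\neg q \land s) \to q) at some successor in {c, d}.
    \Diamond \Diamond ((\neg q \land s) \to q) holds at c, so \Diamond \Diamond \Diamond ((\neg q \land s) \to q) is true at c.
      At c: \Diamond \Diamond ((\neg q \land s) \to q) requires \Diamond ((\neg q \land s) \to q) at some successor in {c, d}.
        \Diamond ((\neg q \land s) \to q) holds at d, so \Diamond \Diamond ((\neg q \land s) \to q) is true at c.
  At c: \Diamond \Box r requires \Box r at some successor in {c, d}.
    At c: \Box r is false.
    At d: \Box r is false.
  So \Diamond \Box r is false at c.

No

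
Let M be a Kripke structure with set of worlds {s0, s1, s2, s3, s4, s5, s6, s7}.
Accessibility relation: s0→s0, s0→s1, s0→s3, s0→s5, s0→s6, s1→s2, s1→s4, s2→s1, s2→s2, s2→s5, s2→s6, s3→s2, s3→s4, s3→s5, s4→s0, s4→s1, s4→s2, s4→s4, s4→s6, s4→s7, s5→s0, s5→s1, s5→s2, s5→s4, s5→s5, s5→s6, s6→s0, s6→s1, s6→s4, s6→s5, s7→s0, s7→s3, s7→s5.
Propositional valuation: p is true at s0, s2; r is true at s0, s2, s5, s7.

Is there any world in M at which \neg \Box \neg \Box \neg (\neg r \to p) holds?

No

Let φ = \neg \Box \neg \Box \neg (\neg r \to p). Evaluate φ at each world:
  s0 (successors {s0, s1, s3, s5, s6}): φ is false.
  s1 (successors {s2, s4}): φ is false.
  s2 (successors {s1, s2, s5, s6}): φ is false.
  s3 (successors {s2, s4, s5}): φ is false.
  s4 (successors {s0, s1, s2, s4, s6, s7}): φ is false.
  s5 (successors {s0, s1, s2, s4, s5, s6}): φ is false.
  s6 (successors {s0, s1, s4, s5}): φ is false.
  s7 (successors {s0, s3, s5}): φ is false.
For instance, at s7:
  At s7: \Box \neg \Box \neg (\neg r \to p) is true, so \neg \Box \neg \Box \neg (\neg r \to p) is false.
    At s7: \Box \neg \Box \neg (\neg r \to p) requires \neg \Box \neg (\neg r \to p) at every successor {s0, s3, s5}.
      At s0: \neg \Box \neg (\neg r \to p) is true.
      At s3: \neg \Box \neg (\neg r \to p) is true.
      At s5: \neg \Box \neg (\neg r \to p) is true.
    So \Box \neg \Box \neg (\neg r \to p) is true at s7.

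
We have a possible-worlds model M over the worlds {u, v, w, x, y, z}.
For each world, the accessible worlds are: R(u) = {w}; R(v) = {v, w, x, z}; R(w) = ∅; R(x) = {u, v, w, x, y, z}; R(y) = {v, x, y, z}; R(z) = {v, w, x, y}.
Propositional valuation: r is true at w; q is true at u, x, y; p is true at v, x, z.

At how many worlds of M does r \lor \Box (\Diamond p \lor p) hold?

Let φ = r \lor \Box (\Diamond p \lor p). Evaluate φ at each world:
  u (successors {w}): φ is false.
  v (successors {v, w, x, z}): φ is false.
  w (successors ∅): φ is true.
  x (successors {u, v, w, x, y, z}): φ is false.
  y (successors {v, x, y, z}): φ is true.
  z (successors {v, w, x, y}): φ is false.
For instance, at u:
  At u: r is false, \Box (\Diamond p \lor p) is false, so r \lor \Box (\Diamond p \lor p) is false.
    At u: \Box (\Diamond p \lor p) requires \Diamond p \lor p at every successor {w}.
      \Diamond p \lor p fails at w, so \Box (\Diamond p \lor p) is false at u.
Satisfying worlds: {w, y}

2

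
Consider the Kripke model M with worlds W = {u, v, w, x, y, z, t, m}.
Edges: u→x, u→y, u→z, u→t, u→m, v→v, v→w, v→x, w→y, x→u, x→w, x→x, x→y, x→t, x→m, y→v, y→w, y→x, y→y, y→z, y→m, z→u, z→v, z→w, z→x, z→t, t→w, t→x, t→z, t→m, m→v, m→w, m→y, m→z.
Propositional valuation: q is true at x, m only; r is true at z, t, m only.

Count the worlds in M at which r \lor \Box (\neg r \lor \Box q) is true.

5

Let φ = r \lor \Box (\neg r \lor \Box q). Evaluate φ at each world:
  u (successors {x, y, z, t, m}): φ is false.
  v (successors {v, w, x}): φ is true.
  w (successors {y}): φ is true.
  x (successors {u, w, x, y, t, m}): φ is false.
  y (successors {v, w, x, y, z, m}): φ is false.
  z (successors {u, v, w, x, t}): φ is true.
  t (successors {w, x, z, m}): φ is true.
  m (successors {v, w, y, z}): φ is true.
For instance, at u:
  At u: r is false, \Box (\neg r \lor \Box q) is false, so r \lor \Box (\neg r \lor \Box q) is false.
    At u: \Box (\neg r \lor \Box q) requires \neg r \lor \Box q at every successor {x, y, z, t, m}.
      \neg r \lor \Box q fails at z, so \Box (\neg r \lor \Box q) is false at u.
Satisfying worlds: {v, w, z, t, m}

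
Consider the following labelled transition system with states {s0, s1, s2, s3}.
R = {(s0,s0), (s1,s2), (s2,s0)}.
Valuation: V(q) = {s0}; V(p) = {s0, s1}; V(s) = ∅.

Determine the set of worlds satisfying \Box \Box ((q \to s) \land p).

Recall that \Box ψ holds at a world iff ψ holds at every accessible world, and \Diamond ψ holds iff ψ holds at some accessible world.
Let φ = \Box \Box ((q \to s) \land p). Evaluate φ at each world:
  s0 (successors {s0}): φ is false.
  s1 (successors {s2}): φ is false.
  s2 (successors {s0}): φ is false.
  s3 (successors ∅): φ is true.
For instance, at s1:
  At s1: \Box \Box ((q \to s) \land p) requires \Box ((q \to s) \land p) at every successor {s2}.
    \Box ((q \to s) \land p) fails at s2, so \Box \Box ((q \to s) \land p) is false at s1.
      At s2: \Box ((q \to s) \land p) requires (q \to s) \land p at every successor {s0}.
        (q \to s) \land p fails at s0, so \Box ((q \to s) \land p) is false at s2.
Satisfying worlds: {s3}

s3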